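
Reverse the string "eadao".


Input: eadao
Reading characters right to left:
  Position 4: 'o'
  Position 3: 'a'
  Position 2: 'd'
  Position 1: 'a'
  Position 0: 'e'
Reversed: oadae

oadae


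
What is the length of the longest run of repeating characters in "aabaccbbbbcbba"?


Input: "aabaccbbbbcbba"
Scanning for longest run:
  Position 1 ('a'): continues run of 'a', length=2
  Position 2 ('b'): new char, reset run to 1
  Position 3 ('a'): new char, reset run to 1
  Position 4 ('c'): new char, reset run to 1
  Position 5 ('c'): continues run of 'c', length=2
  Position 6 ('b'): new char, reset run to 1
  Position 7 ('b'): continues run of 'b', length=2
  Position 8 ('b'): continues run of 'b', length=3
  Position 9 ('b'): continues run of 'b', length=4
  Position 10 ('c'): new char, reset run to 1
  Position 11 ('b'): new char, reset run to 1
  Position 12 ('b'): continues run of 'b', length=2
  Position 13 ('a'): new char, reset run to 1
Longest run: 'b' with length 4

4


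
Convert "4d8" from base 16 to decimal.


Input: "4d8" in base 16
Positional expansion:
  Digit '4' (value 4) x 16^2 = 1024
  Digit 'd' (value 13) x 16^1 = 208
  Digit '8' (value 8) x 16^0 = 8
Sum = 1240

1240


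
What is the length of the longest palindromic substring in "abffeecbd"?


Input: "abffeecbd"
Checking substrings for palindromes:
  [2:4] "ff" (len 2) => palindrome
  [4:6] "ee" (len 2) => palindrome
Longest palindromic substring: "ff" with length 2

2


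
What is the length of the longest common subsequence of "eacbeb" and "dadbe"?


LCS of "eacbeb" and "dadbe"
DP table:
           d    a    d    b    e
      0    0    0    0    0    0
  e   0    0    0    0    0    1
  a   0    0    1    1    1    1
  c   0    0    1    1    1    1
  b   0    0    1    1    2    2
  e   0    0    1    1    2    3
  b   0    0    1    1    2    3
LCS length = dp[6][5] = 3

3


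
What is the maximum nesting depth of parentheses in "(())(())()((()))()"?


Input: "(())(())()((()))()"
Tracking depth:
  Position 0 '(': depth becomes 1
  Position 1 '(': depth becomes 2
  Position 2 ')': depth becomes 1
  Position 3 ')': depth becomes 0
  Position 4 '(': depth becomes 1
  Position 5 '(': depth becomes 2
  Position 6 ')': depth becomes 1
  Position 7 ')': depth becomes 0
  Position 8 '(': depth becomes 1
  Position 9 ')': depth becomes 0
  Position 10 '(': depth becomes 1
  Position 11 '(': depth becomes 2
  Position 12 '(': depth becomes 3
  Position 13 ')': depth becomes 2
  Position 14 ')': depth becomes 1
  Position 15 ')': depth becomes 0
  Position 16 '(': depth becomes 1
  Position 17 ')': depth becomes 0
Maximum depth reached: 3

3


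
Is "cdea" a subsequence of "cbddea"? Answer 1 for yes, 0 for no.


Check if "cdea" is a subsequence of "cbddea"
Greedy scan:
  Position 0 ('c'): matches sub[0] = 'c'
  Position 1 ('b'): no match needed
  Position 2 ('d'): matches sub[1] = 'd'
  Position 3 ('d'): no match needed
  Position 4 ('e'): matches sub[2] = 'e'
  Position 5 ('a'): matches sub[3] = 'a'
All 4 characters matched => is a subsequence

1


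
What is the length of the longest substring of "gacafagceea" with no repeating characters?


Input: "gacafagceea"
Sliding window (track last position of each char):
  Position 0 ('g'): window [0,0] length 1 -- new best
  Position 1 ('a'): window [0,1] length 2 -- new best
  Position 2 ('c'): window [0,2] length 3 -- new best
  Position 3 ('a'): repeat (last at 1), move window start to 2
  Position 3 ('a'): window [2,3] length 2
  Position 4 ('f'): window [2,4] length 3
  Position 5 ('a'): repeat (last at 3), move window start to 4
  Position 5 ('a'): window [4,5] length 2
  Position 6 ('g'): window [4,6] length 3
  Position 7 ('c'): window [4,7] length 4 -- new best
  Position 8 ('e'): window [4,8] length 5 -- new best
  Position 9 ('e'): repeat (last at 8), move window start to 9
  Position 9 ('e'): window [9,9] length 1
  Position 10 ('a'): window [9,10] length 2
Longest substring with no repeats: "fagce" with length 5

5


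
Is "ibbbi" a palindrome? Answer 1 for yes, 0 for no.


Input: ibbbi
Reversed: ibbbi
  Compare pos 0 ('i') with pos 4 ('i'): match
  Compare pos 1 ('b') with pos 3 ('b'): match
Result: palindrome

1


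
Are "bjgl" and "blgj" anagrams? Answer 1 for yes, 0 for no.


Strings: "bjgl", "blgj"
Sorted first:  bgjl
Sorted second: bgjl
Sorted forms match => anagrams

1


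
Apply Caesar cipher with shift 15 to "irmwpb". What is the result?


Caesar cipher: shift "irmwpb" by 15
  'i' (pos 8) + 15 = pos 23 = 'x'
  'r' (pos 17) + 15 = pos 6 = 'g'
  'm' (pos 12) + 15 = pos 1 = 'b'
  'w' (pos 22) + 15 = pos 11 = 'l'
  'p' (pos 15) + 15 = pos 4 = 'e'
  'b' (pos 1) + 15 = pos 16 = 'q'
Result: xgbleq

xgbleq


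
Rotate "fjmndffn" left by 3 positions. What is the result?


Input: "fjmndffn", rotate left by 3
First 3 characters: "fjm"
Remaining characters: "ndffn"
Concatenate remaining + first: "ndffn" + "fjm" = "ndffnfjm"

ndffnfjm


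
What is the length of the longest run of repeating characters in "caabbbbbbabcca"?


Input: "caabbbbbbabcca"
Scanning for longest run:
  Position 1 ('a'): new char, reset run to 1
  Position 2 ('a'): continues run of 'a', length=2
  Position 3 ('b'): new char, reset run to 1
  Position 4 ('b'): continues run of 'b', length=2
  Position 5 ('b'): continues run of 'b', length=3
  Position 6 ('b'): continues run of 'b', length=4
  Position 7 ('b'): continues run of 'b', length=5
  Position 8 ('b'): continues run of 'b', length=6
  Position 9 ('a'): new char, reset run to 1
  Position 10 ('b'): new char, reset run to 1
  Position 11 ('c'): new char, reset run to 1
  Position 12 ('c'): continues run of 'c', length=2
  Position 13 ('a'): new char, reset run to 1
Longest run: 'b' with length 6

6


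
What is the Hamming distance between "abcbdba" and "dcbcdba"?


Comparing "abcbdba" and "dcbcdba" position by position:
  Position 0: 'a' vs 'd' => differ
  Position 1: 'b' vs 'c' => differ
  Position 2: 'c' vs 'b' => differ
  Position 3: 'b' vs 'c' => differ
  Position 4: 'd' vs 'd' => same
  Position 5: 'b' vs 'b' => same
  Position 6: 'a' vs 'a' => same
Total differences (Hamming distance): 4

4


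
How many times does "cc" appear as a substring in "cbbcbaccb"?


Searching for "cc" in "cbbcbaccb"
Scanning each position:
  Position 0: "cb" => no
  Position 1: "bb" => no
  Position 2: "bc" => no
  Position 3: "cb" => no
  Position 4: "ba" => no
  Position 5: "ac" => no
  Position 6: "cc" => MATCH
  Position 7: "cb" => no
Total occurrences: 1

1


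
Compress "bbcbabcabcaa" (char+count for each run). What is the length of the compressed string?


Input: bbcbabcabcaa
Runs:
  'b' x 2 => "b2"
  'c' x 1 => "c1"
  'b' x 1 => "b1"
  'a' x 1 => "a1"
  'b' x 1 => "b1"
  'c' x 1 => "c1"
  'a' x 1 => "a1"
  'b' x 1 => "b1"
  'c' x 1 => "c1"
  'a' x 2 => "a2"
Compressed: "b2c1b1a1b1c1a1b1c1a2"
Compressed length: 20

20


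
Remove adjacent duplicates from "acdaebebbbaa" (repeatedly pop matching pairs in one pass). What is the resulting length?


Input: acdaebebbbaa
Stack-based adjacent duplicate removal:
  Read 'a': push. Stack: a
  Read 'c': push. Stack: ac
  Read 'd': push. Stack: acd
  Read 'a': push. Stack: acda
  Read 'e': push. Stack: acdae
  Read 'b': push. Stack: acdaeb
  Read 'e': push. Stack: acdaebe
  Read 'b': push. Stack: acdaebeb
  Read 'b': matches stack top 'b' => pop. Stack: acdaebe
  Read 'b': push. Stack: acdaebeb
  Read 'a': push. Stack: acdaebeba
  Read 'a': matches stack top 'a' => pop. Stack: acdaebeb
Final stack: "acdaebeb" (length 8)

8


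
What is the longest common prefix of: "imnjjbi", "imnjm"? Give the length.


Words: imnjjbi, imnjm
  Position 0: all 'i' => match
  Position 1: all 'm' => match
  Position 2: all 'n' => match
  Position 3: all 'j' => match
  Position 4: ('j', 'm') => mismatch, stop
LCP = "imnj" (length 4)

4


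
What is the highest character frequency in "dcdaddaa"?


Input: dcdaddaa
Character counts:
  'a': 3
  'c': 1
  'd': 4
Maximum frequency: 4

4


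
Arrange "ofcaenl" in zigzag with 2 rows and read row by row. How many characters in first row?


Zigzag "ofcaenl" into 2 rows:
Placing characters:
  'o' => row 0
  'f' => row 1
  'c' => row 0
  'a' => row 1
  'e' => row 0
  'n' => row 1
  'l' => row 0
Rows:
  Row 0: "ocel"
  Row 1: "fan"
First row length: 4

4


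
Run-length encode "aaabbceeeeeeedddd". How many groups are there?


Input: aaabbceeeeeeedddd
Scanning for consecutive runs:
  Group 1: 'a' x 3 (positions 0-2)
  Group 2: 'b' x 2 (positions 3-4)
  Group 3: 'c' x 1 (positions 5-5)
  Group 4: 'e' x 7 (positions 6-12)
  Group 5: 'd' x 4 (positions 13-16)
Total groups: 5

5


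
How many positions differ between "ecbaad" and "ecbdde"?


Comparing "ecbaad" and "ecbdde" position by position:
  Position 0: 'e' vs 'e' => same
  Position 1: 'c' vs 'c' => same
  Position 2: 'b' vs 'b' => same
  Position 3: 'a' vs 'd' => DIFFER
  Position 4: 'a' vs 'd' => DIFFER
  Position 5: 'd' vs 'e' => DIFFER
Positions that differ: 3

3


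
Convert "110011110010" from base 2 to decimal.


Input: "110011110010" in base 2
Positional expansion:
  Digit '1' (value 1) x 2^11 = 2048
  Digit '1' (value 1) x 2^10 = 1024
  Digit '0' (value 0) x 2^9 = 0
  Digit '0' (value 0) x 2^8 = 0
  Digit '1' (value 1) x 2^7 = 128
  Digit '1' (value 1) x 2^6 = 64
  Digit '1' (value 1) x 2^5 = 32
  Digit '1' (value 1) x 2^4 = 16
  Digit '0' (value 0) x 2^3 = 0
  Digit '0' (value 0) x 2^2 = 0
  Digit '1' (value 1) x 2^1 = 2
  Digit '0' (value 0) x 2^0 = 0
Sum = 3314

3314


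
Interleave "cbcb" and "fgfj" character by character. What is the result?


Interleaving "cbcb" and "fgfj":
  Position 0: 'c' from first, 'f' from second => "cf"
  Position 1: 'b' from first, 'g' from second => "bg"
  Position 2: 'c' from first, 'f' from second => "cf"
  Position 3: 'b' from first, 'j' from second => "bj"
Result: cfbgcfbj

cfbgcfbj


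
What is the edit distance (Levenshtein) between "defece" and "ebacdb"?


Computing edit distance: "defece" -> "ebacdb"
DP table:
           e    b    a    c    d    b
      0    1    2    3    4    5    6
  d   1    1    2    3    4    4    5
  e   2    1    2    3    4    5    5
  f   3    2    2    3    4    5    6
  e   4    3    3    3    4    5    6
  c   5    4    4    4    3    4    5
  e   6    5    5    5    4    4    5
Edit distance = dp[6][6] = 5

5


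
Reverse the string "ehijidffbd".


Input: ehijidffbd
Reading characters right to left:
  Position 9: 'd'
  Position 8: 'b'
  Position 7: 'f'
  Position 6: 'f'
  Position 5: 'd'
  Position 4: 'i'
  Position 3: 'j'
  Position 2: 'i'
  Position 1: 'h'
  Position 0: 'e'
Reversed: dbffdijihe

dbffdijihe


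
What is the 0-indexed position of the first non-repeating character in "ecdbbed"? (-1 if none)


Input: ecdbbed
Character frequencies:
  'b': 2
  'c': 1
  'd': 2
  'e': 2
Scanning left to right for freq == 1:
  Position 0 ('e'): freq=2, skip
  Position 1 ('c'): unique! => answer = 1

1


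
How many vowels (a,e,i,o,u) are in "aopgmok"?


Input: aopgmok
Checking each character:
  'a' at position 0: vowel (running total: 1)
  'o' at position 1: vowel (running total: 2)
  'p' at position 2: consonant
  'g' at position 3: consonant
  'm' at position 4: consonant
  'o' at position 5: vowel (running total: 3)
  'k' at position 6: consonant
Total vowels: 3

3


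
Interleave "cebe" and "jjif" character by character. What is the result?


Interleaving "cebe" and "jjif":
  Position 0: 'c' from first, 'j' from second => "cj"
  Position 1: 'e' from first, 'j' from second => "ej"
  Position 2: 'b' from first, 'i' from second => "bi"
  Position 3: 'e' from first, 'f' from second => "ef"
Result: cjejbief

cjejbief


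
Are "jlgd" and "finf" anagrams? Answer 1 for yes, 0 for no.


Strings: "jlgd", "finf"
Sorted first:  dgjl
Sorted second: ffin
Differ at position 0: 'd' vs 'f' => not anagrams

0


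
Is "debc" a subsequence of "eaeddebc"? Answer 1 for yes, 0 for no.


Check if "debc" is a subsequence of "eaeddebc"
Greedy scan:
  Position 0 ('e'): no match needed
  Position 1 ('a'): no match needed
  Position 2 ('e'): no match needed
  Position 3 ('d'): matches sub[0] = 'd'
  Position 4 ('d'): no match needed
  Position 5 ('e'): matches sub[1] = 'e'
  Position 6 ('b'): matches sub[2] = 'b'
  Position 7 ('c'): matches sub[3] = 'c'
All 4 characters matched => is a subsequence

1


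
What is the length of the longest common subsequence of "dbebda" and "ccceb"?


LCS of "dbebda" and "ccceb"
DP table:
           c    c    c    e    b
      0    0    0    0    0    0
  d   0    0    0    0    0    0
  b   0    0    0    0    0    1
  e   0    0    0    0    1    1
  b   0    0    0    0    1    2
  d   0    0    0    0    1    2
  a   0    0    0    0    1    2
LCS length = dp[6][5] = 2

2


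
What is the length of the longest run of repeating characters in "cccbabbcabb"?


Input: "cccbabbcabb"
Scanning for longest run:
  Position 1 ('c'): continues run of 'c', length=2
  Position 2 ('c'): continues run of 'c', length=3
  Position 3 ('b'): new char, reset run to 1
  Position 4 ('a'): new char, reset run to 1
  Position 5 ('b'): new char, reset run to 1
  Position 6 ('b'): continues run of 'b', length=2
  Position 7 ('c'): new char, reset run to 1
  Position 8 ('a'): new char, reset run to 1
  Position 9 ('b'): new char, reset run to 1
  Position 10 ('b'): continues run of 'b', length=2
Longest run: 'c' with length 3

3


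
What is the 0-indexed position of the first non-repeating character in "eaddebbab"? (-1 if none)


Input: eaddebbab
Character frequencies:
  'a': 2
  'b': 3
  'd': 2
  'e': 2
Scanning left to right for freq == 1:
  Position 0 ('e'): freq=2, skip
  Position 1 ('a'): freq=2, skip
  Position 2 ('d'): freq=2, skip
  Position 3 ('d'): freq=2, skip
  Position 4 ('e'): freq=2, skip
  Position 5 ('b'): freq=3, skip
  Position 6 ('b'): freq=3, skip
  Position 7 ('a'): freq=2, skip
  Position 8 ('b'): freq=3, skip
  No unique character found => answer = -1

-1


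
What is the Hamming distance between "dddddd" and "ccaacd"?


Comparing "dddddd" and "ccaacd" position by position:
  Position 0: 'd' vs 'c' => differ
  Position 1: 'd' vs 'c' => differ
  Position 2: 'd' vs 'a' => differ
  Position 3: 'd' vs 'a' => differ
  Position 4: 'd' vs 'c' => differ
  Position 5: 'd' vs 'd' => same
Total differences (Hamming distance): 5

5


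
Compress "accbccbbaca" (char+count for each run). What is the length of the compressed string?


Input: accbccbbaca
Runs:
  'a' x 1 => "a1"
  'c' x 2 => "c2"
  'b' x 1 => "b1"
  'c' x 2 => "c2"
  'b' x 2 => "b2"
  'a' x 1 => "a1"
  'c' x 1 => "c1"
  'a' x 1 => "a1"
Compressed: "a1c2b1c2b2a1c1a1"
Compressed length: 16

16


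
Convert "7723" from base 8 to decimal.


Input: "7723" in base 8
Positional expansion:
  Digit '7' (value 7) x 8^3 = 3584
  Digit '7' (value 7) x 8^2 = 448
  Digit '2' (value 2) x 8^1 = 16
  Digit '3' (value 3) x 8^0 = 3
Sum = 4051

4051


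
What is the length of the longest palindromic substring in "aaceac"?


Input: "aaceac"
Checking substrings for palindromes:
  [0:2] "aa" (len 2) => palindrome
Longest palindromic substring: "aa" with length 2

2


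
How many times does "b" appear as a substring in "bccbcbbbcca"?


Searching for "b" in "bccbcbbbcca"
Scanning each position:
  Position 0: "b" => MATCH
  Position 1: "c" => no
  Position 2: "c" => no
  Position 3: "b" => MATCH
  Position 4: "c" => no
  Position 5: "b" => MATCH
  Position 6: "b" => MATCH
  Position 7: "b" => MATCH
  Position 8: "c" => no
  Position 9: "c" => no
  Position 10: "a" => no
Total occurrences: 5

5


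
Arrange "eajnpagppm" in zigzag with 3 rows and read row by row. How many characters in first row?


Zigzag "eajnpagppm" into 3 rows:
Placing characters:
  'e' => row 0
  'a' => row 1
  'j' => row 2
  'n' => row 1
  'p' => row 0
  'a' => row 1
  'g' => row 2
  'p' => row 1
  'p' => row 0
  'm' => row 1
Rows:
  Row 0: "epp"
  Row 1: "anapm"
  Row 2: "jg"
First row length: 3

3


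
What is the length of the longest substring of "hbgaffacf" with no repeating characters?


Input: "hbgaffacf"
Sliding window (track last position of each char):
  Position 0 ('h'): window [0,0] length 1 -- new best
  Position 1 ('b'): window [0,1] length 2 -- new best
  Position 2 ('g'): window [0,2] length 3 -- new best
  Position 3 ('a'): window [0,3] length 4 -- new best
  Position 4 ('f'): window [0,4] length 5 -- new best
  Position 5 ('f'): repeat (last at 4), move window start to 5
  Position 5 ('f'): window [5,5] length 1
  Position 6 ('a'): window [5,6] length 2
  Position 7 ('c'): window [5,7] length 3
  Position 8 ('f'): repeat (last at 5), move window start to 6
  Position 8 ('f'): window [6,8] length 3
Longest substring with no repeats: "hbgaf" with length 5

5


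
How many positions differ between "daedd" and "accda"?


Comparing "daedd" and "accda" position by position:
  Position 0: 'd' vs 'a' => DIFFER
  Position 1: 'a' vs 'c' => DIFFER
  Position 2: 'e' vs 'c' => DIFFER
  Position 3: 'd' vs 'd' => same
  Position 4: 'd' vs 'a' => DIFFER
Positions that differ: 4

4


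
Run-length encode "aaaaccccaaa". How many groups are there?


Input: aaaaccccaaa
Scanning for consecutive runs:
  Group 1: 'a' x 4 (positions 0-3)
  Group 2: 'c' x 4 (positions 4-7)
  Group 3: 'a' x 3 (positions 8-10)
Total groups: 3

3


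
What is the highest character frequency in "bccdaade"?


Input: bccdaade
Character counts:
  'a': 2
  'b': 1
  'c': 2
  'd': 2
  'e': 1
Maximum frequency: 2

2


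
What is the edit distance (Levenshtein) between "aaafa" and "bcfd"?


Computing edit distance: "aaafa" -> "bcfd"
DP table:
           b    c    f    d
      0    1    2    3    4
  a   1    1    2    3    4
  a   2    2    2    3    4
  a   3    3    3    3    4
  f   4    4    4    3    4
  a   5    5    5    4    4
Edit distance = dp[5][4] = 4

4


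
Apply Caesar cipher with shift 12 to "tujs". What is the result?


Caesar cipher: shift "tujs" by 12
  't' (pos 19) + 12 = pos 5 = 'f'
  'u' (pos 20) + 12 = pos 6 = 'g'
  'j' (pos 9) + 12 = pos 21 = 'v'
  's' (pos 18) + 12 = pos 4 = 'e'
Result: fgve

fgve


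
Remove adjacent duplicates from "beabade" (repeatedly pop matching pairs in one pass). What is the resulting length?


Input: beabade
Stack-based adjacent duplicate removal:
  Read 'b': push. Stack: b
  Read 'e': push. Stack: be
  Read 'a': push. Stack: bea
  Read 'b': push. Stack: beab
  Read 'a': push. Stack: beaba
  Read 'd': push. Stack: beabad
  Read 'e': push. Stack: beabade
Final stack: "beabade" (length 7)

7


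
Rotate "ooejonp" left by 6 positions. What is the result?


Input: "ooejonp", rotate left by 6
First 6 characters: "ooejon"
Remaining characters: "p"
Concatenate remaining + first: "p" + "ooejon" = "pooejon"

pooejon


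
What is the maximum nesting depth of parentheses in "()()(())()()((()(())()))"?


Input: "()()(())()()((()(())()))"
Tracking depth:
  Position 0 '(': depth becomes 1
  Position 1 ')': depth becomes 0
  Position 2 '(': depth becomes 1
  Position 3 ')': depth becomes 0
  Position 4 '(': depth becomes 1
  Position 5 '(': depth becomes 2
  Position 6 ')': depth becomes 1
  Position 7 ')': depth becomes 0
  Position 8 '(': depth becomes 1
  Position 9 ')': depth becomes 0
  Position 10 '(': depth becomes 1
  Position 11 ')': depth becomes 0
  Position 12 '(': depth becomes 1
  Position 13 '(': depth becomes 2
  Position 14 '(': depth becomes 3
  Position 15 ')': depth becomes 2
  Position 16 '(': depth becomes 3
  Position 17 '(': depth becomes 4
  Position 18 ')': depth becomes 3
  Position 19 ')': depth becomes 2
  Position 20 '(': depth becomes 3
  Position 21 ')': depth becomes 2
  Position 22 ')': depth becomes 1
  Position 23 ')': depth becomes 0
Maximum depth reached: 4

4


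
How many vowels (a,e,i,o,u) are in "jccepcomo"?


Input: jccepcomo
Checking each character:
  'j' at position 0: consonant
  'c' at position 1: consonant
  'c' at position 2: consonant
  'e' at position 3: vowel (running total: 1)
  'p' at position 4: consonant
  'c' at position 5: consonant
  'o' at position 6: vowel (running total: 2)
  'm' at position 7: consonant
  'o' at position 8: vowel (running total: 3)
Total vowels: 3

3


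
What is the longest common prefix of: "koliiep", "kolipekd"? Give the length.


Words: koliiep, kolipekd
  Position 0: all 'k' => match
  Position 1: all 'o' => match
  Position 2: all 'l' => match
  Position 3: all 'i' => match
  Position 4: ('i', 'p') => mismatch, stop
LCP = "koli" (length 4)

4


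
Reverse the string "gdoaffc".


Input: gdoaffc
Reading characters right to left:
  Position 6: 'c'
  Position 5: 'f'
  Position 4: 'f'
  Position 3: 'a'
  Position 2: 'o'
  Position 1: 'd'
  Position 0: 'g'
Reversed: cffaodg

cffaodg


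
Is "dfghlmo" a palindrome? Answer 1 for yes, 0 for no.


Input: dfghlmo
Reversed: omlhgfd
  Compare pos 0 ('d') with pos 6 ('o'): MISMATCH
  Compare pos 1 ('f') with pos 5 ('m'): MISMATCH
  Compare pos 2 ('g') with pos 4 ('l'): MISMATCH
Result: not a palindrome

0


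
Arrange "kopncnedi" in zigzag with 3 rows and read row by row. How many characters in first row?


Zigzag "kopncnedi" into 3 rows:
Placing characters:
  'k' => row 0
  'o' => row 1
  'p' => row 2
  'n' => row 1
  'c' => row 0
  'n' => row 1
  'e' => row 2
  'd' => row 1
  'i' => row 0
Rows:
  Row 0: "kci"
  Row 1: "onnd"
  Row 2: "pe"
First row length: 3

3


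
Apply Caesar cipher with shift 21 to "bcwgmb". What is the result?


Caesar cipher: shift "bcwgmb" by 21
  'b' (pos 1) + 21 = pos 22 = 'w'
  'c' (pos 2) + 21 = pos 23 = 'x'
  'w' (pos 22) + 21 = pos 17 = 'r'
  'g' (pos 6) + 21 = pos 1 = 'b'
  'm' (pos 12) + 21 = pos 7 = 'h'
  'b' (pos 1) + 21 = pos 22 = 'w'
Result: wxrbhw

wxrbhw


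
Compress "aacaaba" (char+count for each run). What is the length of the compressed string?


Input: aacaaba
Runs:
  'a' x 2 => "a2"
  'c' x 1 => "c1"
  'a' x 2 => "a2"
  'b' x 1 => "b1"
  'a' x 1 => "a1"
Compressed: "a2c1a2b1a1"
Compressed length: 10

10


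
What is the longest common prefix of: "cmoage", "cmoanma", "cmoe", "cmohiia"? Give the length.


Words: cmoage, cmoanma, cmoe, cmohiia
  Position 0: all 'c' => match
  Position 1: all 'm' => match
  Position 2: all 'o' => match
  Position 3: ('a', 'a', 'e', 'h') => mismatch, stop
LCP = "cmo" (length 3)

3


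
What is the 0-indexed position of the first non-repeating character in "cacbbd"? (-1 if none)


Input: cacbbd
Character frequencies:
  'a': 1
  'b': 2
  'c': 2
  'd': 1
Scanning left to right for freq == 1:
  Position 0 ('c'): freq=2, skip
  Position 1 ('a'): unique! => answer = 1

1


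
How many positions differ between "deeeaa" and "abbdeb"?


Comparing "deeeaa" and "abbdeb" position by position:
  Position 0: 'd' vs 'a' => DIFFER
  Position 1: 'e' vs 'b' => DIFFER
  Position 2: 'e' vs 'b' => DIFFER
  Position 3: 'e' vs 'd' => DIFFER
  Position 4: 'a' vs 'e' => DIFFER
  Position 5: 'a' vs 'b' => DIFFER
Positions that differ: 6

6


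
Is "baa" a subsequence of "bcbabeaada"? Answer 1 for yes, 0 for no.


Check if "baa" is a subsequence of "bcbabeaada"
Greedy scan:
  Position 0 ('b'): matches sub[0] = 'b'
  Position 1 ('c'): no match needed
  Position 2 ('b'): no match needed
  Position 3 ('a'): matches sub[1] = 'a'
  Position 4 ('b'): no match needed
  Position 5 ('e'): no match needed
  Position 6 ('a'): matches sub[2] = 'a'
  Position 7 ('a'): no match needed
  Position 8 ('d'): no match needed
  Position 9 ('a'): no match needed
All 3 characters matched => is a subsequence

1


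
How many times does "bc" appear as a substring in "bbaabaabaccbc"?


Searching for "bc" in "bbaabaabaccbc"
Scanning each position:
  Position 0: "bb" => no
  Position 1: "ba" => no
  Position 2: "aa" => no
  Position 3: "ab" => no
  Position 4: "ba" => no
  Position 5: "aa" => no
  Position 6: "ab" => no
  Position 7: "ba" => no
  Position 8: "ac" => no
  Position 9: "cc" => no
  Position 10: "cb" => no
  Position 11: "bc" => MATCH
Total occurrences: 1

1


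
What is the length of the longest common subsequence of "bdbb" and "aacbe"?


LCS of "bdbb" and "aacbe"
DP table:
           a    a    c    b    e
      0    0    0    0    0    0
  b   0    0    0    0    1    1
  d   0    0    0    0    1    1
  b   0    0    0    0    1    1
  b   0    0    0    0    1    1
LCS length = dp[4][5] = 1

1


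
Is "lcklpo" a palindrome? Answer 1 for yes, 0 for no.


Input: lcklpo
Reversed: oplkcl
  Compare pos 0 ('l') with pos 5 ('o'): MISMATCH
  Compare pos 1 ('c') with pos 4 ('p'): MISMATCH
  Compare pos 2 ('k') with pos 3 ('l'): MISMATCH
Result: not a palindrome

0


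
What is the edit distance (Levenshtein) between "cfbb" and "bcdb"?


Computing edit distance: "cfbb" -> "bcdb"
DP table:
           b    c    d    b
      0    1    2    3    4
  c   1    1    1    2    3
  f   2    2    2    2    3
  b   3    2    3    3    2
  b   4    3    3    4    3
Edit distance = dp[4][4] = 3

3


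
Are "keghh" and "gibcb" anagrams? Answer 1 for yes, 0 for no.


Strings: "keghh", "gibcb"
Sorted first:  eghhk
Sorted second: bbcgi
Differ at position 0: 'e' vs 'b' => not anagrams

0


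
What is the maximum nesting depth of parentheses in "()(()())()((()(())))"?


Input: "()(()())()((()(())))"
Tracking depth:
  Position 0 '(': depth becomes 1
  Position 1 ')': depth becomes 0
  Position 2 '(': depth becomes 1
  Position 3 '(': depth becomes 2
  Position 4 ')': depth becomes 1
  Position 5 '(': depth becomes 2
  Position 6 ')': depth becomes 1
  Position 7 ')': depth becomes 0
  Position 8 '(': depth becomes 1
  Position 9 ')': depth becomes 0
  Position 10 '(': depth becomes 1
  Position 11 '(': depth becomes 2
  Position 12 '(': depth becomes 3
  Position 13 ')': depth becomes 2
  Position 14 '(': depth becomes 3
  Position 15 '(': depth becomes 4
  Position 16 ')': depth becomes 3
  Position 17 ')': depth becomes 2
  Position 18 ')': depth becomes 1
  Position 19 ')': depth becomes 0
Maximum depth reached: 4

4


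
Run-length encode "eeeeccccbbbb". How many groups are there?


Input: eeeeccccbbbb
Scanning for consecutive runs:
  Group 1: 'e' x 4 (positions 0-3)
  Group 2: 'c' x 4 (positions 4-7)
  Group 3: 'b' x 4 (positions 8-11)
Total groups: 3

3


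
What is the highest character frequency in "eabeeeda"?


Input: eabeeeda
Character counts:
  'a': 2
  'b': 1
  'd': 1
  'e': 4
Maximum frequency: 4

4


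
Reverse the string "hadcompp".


Input: hadcompp
Reading characters right to left:
  Position 7: 'p'
  Position 6: 'p'
  Position 5: 'm'
  Position 4: 'o'
  Position 3: 'c'
  Position 2: 'd'
  Position 1: 'a'
  Position 0: 'h'
Reversed: ppmocdah

ppmocdah


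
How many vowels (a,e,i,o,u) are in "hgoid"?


Input: hgoid
Checking each character:
  'h' at position 0: consonant
  'g' at position 1: consonant
  'o' at position 2: vowel (running total: 1)
  'i' at position 3: vowel (running total: 2)
  'd' at position 4: consonant
Total vowels: 2

2


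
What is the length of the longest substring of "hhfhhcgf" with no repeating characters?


Input: "hhfhhcgf"
Sliding window (track last position of each char):
  Position 0 ('h'): window [0,0] length 1 -- new best
  Position 1 ('h'): repeat (last at 0), move window start to 1
  Position 1 ('h'): window [1,1] length 1
  Position 2 ('f'): window [1,2] length 2 -- new best
  Position 3 ('h'): repeat (last at 1), move window start to 2
  Position 3 ('h'): window [2,3] length 2
  Position 4 ('h'): repeat (last at 3), move window start to 4
  Position 4 ('h'): window [4,4] length 1
  Position 5 ('c'): window [4,5] length 2
  Position 6 ('g'): window [4,6] length 3 -- new best
  Position 7 ('f'): window [4,7] length 4 -- new best
Longest substring with no repeats: "hcgf" with length 4

4


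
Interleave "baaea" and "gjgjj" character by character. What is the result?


Interleaving "baaea" and "gjgjj":
  Position 0: 'b' from first, 'g' from second => "bg"
  Position 1: 'a' from first, 'j' from second => "aj"
  Position 2: 'a' from first, 'g' from second => "ag"
  Position 3: 'e' from first, 'j' from second => "ej"
  Position 4: 'a' from first, 'j' from second => "aj"
Result: bgajagejaj

bgajagejaj


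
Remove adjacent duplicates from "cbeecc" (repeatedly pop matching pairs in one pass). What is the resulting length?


Input: cbeecc
Stack-based adjacent duplicate removal:
  Read 'c': push. Stack: c
  Read 'b': push. Stack: cb
  Read 'e': push. Stack: cbe
  Read 'e': matches stack top 'e' => pop. Stack: cb
  Read 'c': push. Stack: cbc
  Read 'c': matches stack top 'c' => pop. Stack: cb
Final stack: "cb" (length 2)

2


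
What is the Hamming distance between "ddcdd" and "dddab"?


Comparing "ddcdd" and "dddab" position by position:
  Position 0: 'd' vs 'd' => same
  Position 1: 'd' vs 'd' => same
  Position 2: 'c' vs 'd' => differ
  Position 3: 'd' vs 'a' => differ
  Position 4: 'd' vs 'b' => differ
Total differences (Hamming distance): 3

3


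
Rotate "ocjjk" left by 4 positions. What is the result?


Input: "ocjjk", rotate left by 4
First 4 characters: "ocjj"
Remaining characters: "k"
Concatenate remaining + first: "k" + "ocjj" = "kocjj"

kocjj


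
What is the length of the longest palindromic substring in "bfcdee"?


Input: "bfcdee"
Checking substrings for palindromes:
  [4:6] "ee" (len 2) => palindrome
Longest palindromic substring: "ee" with length 2

2


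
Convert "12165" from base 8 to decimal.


Input: "12165" in base 8
Positional expansion:
  Digit '1' (value 1) x 8^4 = 4096
  Digit '2' (value 2) x 8^3 = 1024
  Digit '1' (value 1) x 8^2 = 64
  Digit '6' (value 6) x 8^1 = 48
  Digit '5' (value 5) x 8^0 = 5
Sum = 5237

5237


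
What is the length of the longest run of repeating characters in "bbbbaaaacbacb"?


Input: "bbbbaaaacbacb"
Scanning for longest run:
  Position 1 ('b'): continues run of 'b', length=2
  Position 2 ('b'): continues run of 'b', length=3
  Position 3 ('b'): continues run of 'b', length=4
  Position 4 ('a'): new char, reset run to 1
  Position 5 ('a'): continues run of 'a', length=2
  Position 6 ('a'): continues run of 'a', length=3
  Position 7 ('a'): continues run of 'a', length=4
  Position 8 ('c'): new char, reset run to 1
  Position 9 ('b'): new char, reset run to 1
  Position 10 ('a'): new char, reset run to 1
  Position 11 ('c'): new char, reset run to 1
  Position 12 ('b'): new char, reset run to 1
Longest run: 'b' with length 4

4


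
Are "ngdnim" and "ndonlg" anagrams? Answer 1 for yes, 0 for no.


Strings: "ngdnim", "ndonlg"
Sorted first:  dgimnn
Sorted second: dglnno
Differ at position 2: 'i' vs 'l' => not anagrams

0


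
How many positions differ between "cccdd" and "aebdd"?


Comparing "cccdd" and "aebdd" position by position:
  Position 0: 'c' vs 'a' => DIFFER
  Position 1: 'c' vs 'e' => DIFFER
  Position 2: 'c' vs 'b' => DIFFER
  Position 3: 'd' vs 'd' => same
  Position 4: 'd' vs 'd' => same
Positions that differ: 3

3


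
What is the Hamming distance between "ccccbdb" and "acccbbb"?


Comparing "ccccbdb" and "acccbbb" position by position:
  Position 0: 'c' vs 'a' => differ
  Position 1: 'c' vs 'c' => same
  Position 2: 'c' vs 'c' => same
  Position 3: 'c' vs 'c' => same
  Position 4: 'b' vs 'b' => same
  Position 5: 'd' vs 'b' => differ
  Position 6: 'b' vs 'b' => same
Total differences (Hamming distance): 2

2


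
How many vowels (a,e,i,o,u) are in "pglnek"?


Input: pglnek
Checking each character:
  'p' at position 0: consonant
  'g' at position 1: consonant
  'l' at position 2: consonant
  'n' at position 3: consonant
  'e' at position 4: vowel (running total: 1)
  'k' at position 5: consonant
Total vowels: 1

1


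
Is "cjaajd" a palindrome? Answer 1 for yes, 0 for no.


Input: cjaajd
Reversed: djaajc
  Compare pos 0 ('c') with pos 5 ('d'): MISMATCH
  Compare pos 1 ('j') with pos 4 ('j'): match
  Compare pos 2 ('a') with pos 3 ('a'): match
Result: not a palindrome

0


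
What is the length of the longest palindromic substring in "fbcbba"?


Input: "fbcbba"
Checking substrings for palindromes:
  [1:4] "bcb" (len 3) => palindrome
  [3:5] "bb" (len 2) => palindrome
Longest palindromic substring: "bcb" with length 3

3


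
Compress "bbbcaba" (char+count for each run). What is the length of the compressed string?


Input: bbbcaba
Runs:
  'b' x 3 => "b3"
  'c' x 1 => "c1"
  'a' x 1 => "a1"
  'b' x 1 => "b1"
  'a' x 1 => "a1"
Compressed: "b3c1a1b1a1"
Compressed length: 10

10


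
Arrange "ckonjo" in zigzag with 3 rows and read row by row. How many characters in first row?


Zigzag "ckonjo" into 3 rows:
Placing characters:
  'c' => row 0
  'k' => row 1
  'o' => row 2
  'n' => row 1
  'j' => row 0
  'o' => row 1
Rows:
  Row 0: "cj"
  Row 1: "kno"
  Row 2: "o"
First row length: 2

2


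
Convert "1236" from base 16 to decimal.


Input: "1236" in base 16
Positional expansion:
  Digit '1' (value 1) x 16^3 = 4096
  Digit '2' (value 2) x 16^2 = 512
  Digit '3' (value 3) x 16^1 = 48
  Digit '6' (value 6) x 16^0 = 6
Sum = 4662

4662


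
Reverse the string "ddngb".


Input: ddngb
Reading characters right to left:
  Position 4: 'b'
  Position 3: 'g'
  Position 2: 'n'
  Position 1: 'd'
  Position 0: 'd'
Reversed: bgndd

bgndd


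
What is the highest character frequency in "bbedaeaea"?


Input: bbedaeaea
Character counts:
  'a': 3
  'b': 2
  'd': 1
  'e': 3
Maximum frequency: 3

3


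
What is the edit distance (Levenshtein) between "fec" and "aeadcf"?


Computing edit distance: "fec" -> "aeadcf"
DP table:
           a    e    a    d    c    f
      0    1    2    3    4    5    6
  f   1    1    2    3    4    5    5
  e   2    2    1    2    3    4    5
  c   3    3    2    2    3    3    4
Edit distance = dp[3][6] = 4

4


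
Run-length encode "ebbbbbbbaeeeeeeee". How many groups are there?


Input: ebbbbbbbaeeeeeeee
Scanning for consecutive runs:
  Group 1: 'e' x 1 (positions 0-0)
  Group 2: 'b' x 7 (positions 1-7)
  Group 3: 'a' x 1 (positions 8-8)
  Group 4: 'e' x 8 (positions 9-16)
Total groups: 4

4


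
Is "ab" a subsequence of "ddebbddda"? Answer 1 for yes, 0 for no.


Check if "ab" is a subsequence of "ddebbddda"
Greedy scan:
  Position 0 ('d'): no match needed
  Position 1 ('d'): no match needed
  Position 2 ('e'): no match needed
  Position 3 ('b'): no match needed
  Position 4 ('b'): no match needed
  Position 5 ('d'): no match needed
  Position 6 ('d'): no match needed
  Position 7 ('d'): no match needed
  Position 8 ('a'): matches sub[0] = 'a'
Only matched 1/2 characters => not a subsequence

0


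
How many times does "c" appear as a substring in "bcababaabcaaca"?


Searching for "c" in "bcababaabcaaca"
Scanning each position:
  Position 0: "b" => no
  Position 1: "c" => MATCH
  Position 2: "a" => no
  Position 3: "b" => no
  Position 4: "a" => no
  Position 5: "b" => no
  Position 6: "a" => no
  Position 7: "a" => no
  Position 8: "b" => no
  Position 9: "c" => MATCH
  Position 10: "a" => no
  Position 11: "a" => no
  Position 12: "c" => MATCH
  Position 13: "a" => no
Total occurrences: 3

3


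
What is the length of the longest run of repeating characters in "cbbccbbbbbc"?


Input: "cbbccbbbbbc"
Scanning for longest run:
  Position 1 ('b'): new char, reset run to 1
  Position 2 ('b'): continues run of 'b', length=2
  Position 3 ('c'): new char, reset run to 1
  Position 4 ('c'): continues run of 'c', length=2
  Position 5 ('b'): new char, reset run to 1
  Position 6 ('b'): continues run of 'b', length=2
  Position 7 ('b'): continues run of 'b', length=3
  Position 8 ('b'): continues run of 'b', length=4
  Position 9 ('b'): continues run of 'b', length=5
  Position 10 ('c'): new char, reset run to 1
Longest run: 'b' with length 5

5


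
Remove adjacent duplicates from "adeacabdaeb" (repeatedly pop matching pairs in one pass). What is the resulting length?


Input: adeacabdaeb
Stack-based adjacent duplicate removal:
  Read 'a': push. Stack: a
  Read 'd': push. Stack: ad
  Read 'e': push. Stack: ade
  Read 'a': push. Stack: adea
  Read 'c': push. Stack: adeac
  Read 'a': push. Stack: adeaca
  Read 'b': push. Stack: adeacab
  Read 'd': push. Stack: adeacabd
  Read 'a': push. Stack: adeacabda
  Read 'e': push. Stack: adeacabdae
  Read 'b': push. Stack: adeacabdaeb
Final stack: "adeacabdaeb" (length 11)

11


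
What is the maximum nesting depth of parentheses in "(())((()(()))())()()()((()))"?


Input: "(())((()(()))())()()()((()))"
Tracking depth:
  Position 0 '(': depth becomes 1
  Position 1 '(': depth becomes 2
  Position 2 ')': depth becomes 1
  Position 3 ')': depth becomes 0
  Position 4 '(': depth becomes 1
  Position 5 '(': depth becomes 2
  Position 6 '(': depth becomes 3
  Position 7 ')': depth becomes 2
  Position 8 '(': depth becomes 3
  Position 9 '(': depth becomes 4
  Position 10 ')': depth becomes 3
  Position 11 ')': depth becomes 2
  Position 12 ')': depth becomes 1
  Position 13 '(': depth becomes 2
  Position 14 ')': depth becomes 1
  Position 15 ')': depth becomes 0
  Position 16 '(': depth becomes 1
  Position 17 ')': depth becomes 0
  Position 18 '(': depth becomes 1
  Position 19 ')': depth becomes 0
  Position 20 '(': depth becomes 1
  Position 21 ')': depth becomes 0
  Position 22 '(': depth becomes 1
  Position 23 '(': depth becomes 2
  Position 24 '(': depth becomes 3
  Position 25 ')': depth becomes 2
  Position 26 ')': depth becomes 1
  Position 27 ')': depth becomes 0
Maximum depth reached: 4

4


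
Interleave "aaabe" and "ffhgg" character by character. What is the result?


Interleaving "aaabe" and "ffhgg":
  Position 0: 'a' from first, 'f' from second => "af"
  Position 1: 'a' from first, 'f' from second => "af"
  Position 2: 'a' from first, 'h' from second => "ah"
  Position 3: 'b' from first, 'g' from second => "bg"
  Position 4: 'e' from first, 'g' from second => "eg"
Result: afafahbgeg

afafahbgeg


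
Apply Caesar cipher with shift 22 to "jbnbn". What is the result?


Caesar cipher: shift "jbnbn" by 22
  'j' (pos 9) + 22 = pos 5 = 'f'
  'b' (pos 1) + 22 = pos 23 = 'x'
  'n' (pos 13) + 22 = pos 9 = 'j'
  'b' (pos 1) + 22 = pos 23 = 'x'
  'n' (pos 13) + 22 = pos 9 = 'j'
Result: fxjxj

fxjxj


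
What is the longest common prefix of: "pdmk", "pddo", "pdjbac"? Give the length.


Words: pdmk, pddo, pdjbac
  Position 0: all 'p' => match
  Position 1: all 'd' => match
  Position 2: ('m', 'd', 'j') => mismatch, stop
LCP = "pd" (length 2)

2


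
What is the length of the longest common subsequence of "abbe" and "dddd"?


LCS of "abbe" and "dddd"
DP table:
           d    d    d    d
      0    0    0    0    0
  a   0    0    0    0    0
  b   0    0    0    0    0
  b   0    0    0    0    0
  e   0    0    0    0    0
LCS length = dp[4][4] = 0

0


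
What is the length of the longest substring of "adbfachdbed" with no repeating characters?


Input: "adbfachdbed"
Sliding window (track last position of each char):
  Position 0 ('a'): window [0,0] length 1 -- new best
  Position 1 ('d'): window [0,1] length 2 -- new best
  Position 2 ('b'): window [0,2] length 3 -- new best
  Position 3 ('f'): window [0,3] length 4 -- new best
  Position 4 ('a'): repeat (last at 0), move window start to 1
  Position 4 ('a'): window [1,4] length 4
  Position 5 ('c'): window [1,5] length 5 -- new best
  Position 6 ('h'): window [1,6] length 6 -- new best
  Position 7 ('d'): repeat (last at 1), move window start to 2
  Position 7 ('d'): window [2,7] length 6
  Position 8 ('b'): repeat (last at 2), move window start to 3
  Position 8 ('b'): window [3,8] length 6
  Position 9 ('e'): window [3,9] length 7 -- new best
  Position 10 ('d'): repeat (last at 7), move window start to 8
  Position 10 ('d'): window [8,10] length 3
Longest substring with no repeats: "fachdbe" with length 7

7


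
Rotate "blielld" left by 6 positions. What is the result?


Input: "blielld", rotate left by 6
First 6 characters: "bliell"
Remaining characters: "d"
Concatenate remaining + first: "d" + "bliell" = "dbliell"

dbliell
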